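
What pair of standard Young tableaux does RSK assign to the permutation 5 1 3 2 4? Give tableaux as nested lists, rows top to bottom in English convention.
P = [[1, 2, 4], [3], [5]], Q = [[1, 3, 5], [2], [4]]

Insert each entry of the permutation into P by Schensted row insertion, recording in Q the position of each new cell.

Insert 5: appended to row 1. P = [[5]].
Insert 1: 1 bumps 5 from row 1; 5 starts row 2. P = [[1], [5]].
Insert 3: appended to row 1. P = [[1, 3], [5]].
Insert 2: 2 bumps 3 from row 1; 3 bumps 5 from row 2; 5 starts row 3. P = [[1, 2], [3], [5]].
Insert 4: appended to row 1. P = [[1, 2, 4], [3], [5]].

So P = [[1, 2, 4], [3], [5]], Q = [[1, 3, 5], [2], [4]].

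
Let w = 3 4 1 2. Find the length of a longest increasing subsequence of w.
2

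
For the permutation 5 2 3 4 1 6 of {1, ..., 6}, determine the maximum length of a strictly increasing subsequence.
4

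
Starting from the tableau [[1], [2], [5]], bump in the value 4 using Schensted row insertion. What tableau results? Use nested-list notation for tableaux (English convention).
[[1, 4], [2], [5]]

4 is larger than every entry of row 1, so it is appended to row 1. The new tableau is [[1, 4], [2], [5]].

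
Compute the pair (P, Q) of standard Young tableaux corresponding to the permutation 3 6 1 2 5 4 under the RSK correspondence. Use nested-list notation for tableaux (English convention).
P = [[1, 2, 4], [3, 5], [6]], Q = [[1, 2, 5], [3, 4], [6]]

Insert each entry of the permutation into P by Schensted row insertion, recording in Q the position of each new cell.

After inserting 3: P = [[3]].
After inserting 6: P = [[3, 6]].
After inserting 1: P = [[1, 6], [3]].
After inserting 2: P = [[1, 2], [3, 6]].
After inserting 5: P = [[1, 2, 5], [3, 6]].
After inserting 4: P = [[1, 2, 4], [3, 5], [6]].

So P = [[1, 2, 4], [3, 5], [6]], Q = [[1, 2, 5], [3, 4], [6]].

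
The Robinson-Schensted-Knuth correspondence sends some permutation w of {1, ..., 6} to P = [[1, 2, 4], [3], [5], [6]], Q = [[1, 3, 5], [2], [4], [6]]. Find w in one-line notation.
Reverse the RSK construction: for i from n down to 1, find the cell of Q containing i, remove the entry at that cell from P, and reverse-bump it up through P; the value ejected from row 1 is w(i).

Step i=6: Q has 6 at row 4, column 1; remove 6 from row 4 of P and reverse-bump: 6 enters row 3 and ejects 5; 5 enters row 2 and ejects 3; 3 enters row 1 and ejects 2. So w(6) = 2. P is now [[1, 3, 4], [5], [6]].
Step i=5: Q has 5 at row 1, column 3; remove that cell from P, ejecting 4. So w(5) = 4. P is now [[1, 3], [5], [6]].
Step i=4: Q has 4 at row 3, column 1; remove 6 from row 3 of P and reverse-bump: 6 enters row 2 and ejects 5; 5 enters row 1 and ejects 3. So w(4) = 3. P is now [[1, 5], [6]].
Step i=3: Q has 3 at row 1, column 2; remove that cell from P, ejecting 5. So w(3) = 5. P is now [[1], [6]].
Step i=2: Q has 2 at row 2, column 1; remove 6 from row 2 of P and reverse-bump: 6 enters row 1 and ejects 1. So w(2) = 1. P is now [[6]].
Step i=1: Q has 1 at row 1, column 1; remove that cell from P, ejecting 6. So w(1) = 6. P is now [].

So w = 6 1 5 3 4 2.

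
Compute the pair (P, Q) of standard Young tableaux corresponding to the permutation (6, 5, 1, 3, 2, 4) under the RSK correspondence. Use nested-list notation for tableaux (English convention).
Insert each entry of the permutation into P by Schensted row insertion, recording in Q the position of each new cell.

Insert 6: appended to row 1. P = [[6]], Q = [[1]].
Insert 5: 5 bumps 6 from row 1; 6 starts row 2. P = [[5], [6]], Q = [[1], [2]].
Insert 1: 1 bumps 5 from row 1; 5 bumps 6 from row 2; 6 starts row 3. P = [[1], [5], [6]], Q = [[1], [2], [3]].
Insert 3: appended to row 1. P = [[1, 3], [5], [6]], Q = [[1, 4], [2], [3]].
Insert 2: 2 bumps 3 from row 1; 3 bumps 5 from row 2; 5 bumps 6 from row 3; 6 starts row 4. P = [[1, 2], [3], [5], [6]], Q = [[1, 4], [2], [3], [5]].
Insert 4: appended to row 1. P = [[1, 2, 4], [3], [5], [6]], Q = [[1, 4, 6], [2], [3], [5]].

So P = [[1, 2, 4], [3], [5], [6]], Q = [[1, 4, 6], [2], [3], [5]].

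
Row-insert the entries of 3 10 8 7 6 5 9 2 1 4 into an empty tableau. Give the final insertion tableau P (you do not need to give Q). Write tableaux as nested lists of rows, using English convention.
P = [[1, 4, 9], [2, 5], [3], [6], [7], [8], [10]]

After inserting 3: P = [[3]].
After inserting 10: P = [[3, 10]].
After inserting 8: P = [[3, 8], [10]].
After inserting 7: P = [[3, 7], [8], [10]].
After inserting 6: P = [[3, 6], [7], [8], [10]].
After inserting 5: P = [[3, 5], [6], [7], [8], [10]].
After inserting 9: P = [[3, 5, 9], [6], [7], [8], [10]].
After inserting 2: P = [[2, 5, 9], [3], [6], [7], [8], [10]].
After inserting 1: P = [[1, 5, 9], [2], [3], [6], [7], [8], [10]].
After inserting 4: P = [[1, 4, 9], [2, 5], [3], [6], [7], [8], [10]].

So P = [[1, 4, 9], [2, 5], [3], [6], [7], [8], [10]].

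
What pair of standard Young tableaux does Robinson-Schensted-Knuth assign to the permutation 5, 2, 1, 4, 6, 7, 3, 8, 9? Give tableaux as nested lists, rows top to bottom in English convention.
P = [[1, 3, 6, 7, 8, 9], [2, 4], [5]], Q = [[1, 4, 5, 6, 8, 9], [2, 7], [3]]

Insert each entry of the permutation into P by Schensted row insertion, recording in Q the position of each new cell.

Insert 5: appended to row 1. P = [[5]].
Insert 2: 2 bumps 5 from row 1; 5 starts row 2. P = [[2], [5]].
Insert 1: 1 bumps 2 from row 1; 2 bumps 5 from row 2; 5 starts row 3. P = [[1], [2], [5]].
Insert 4: appended to row 1. P = [[1, 4], [2], [5]].
Insert 6: appended to row 1. P = [[1, 4, 6], [2], [5]].
Insert 7: appended to row 1. P = [[1, 4, 6, 7], [2], [5]].
Insert 3: 3 bumps 4 from row 1; 4 appends to row 2. P = [[1, 3, 6, 7], [2, 4], [5]].
Insert 8: appended to row 1. P = [[1, 3, 6, 7, 8], [2, 4], [5]].
Insert 9: appended to row 1. P = [[1, 3, 6, 7, 8, 9], [2, 4], [5]].

So P = [[1, 3, 6, 7, 8, 9], [2, 4], [5]], Q = [[1, 4, 5, 6, 8, 9], [2, 7], [3]].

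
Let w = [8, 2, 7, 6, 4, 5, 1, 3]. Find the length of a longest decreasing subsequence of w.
5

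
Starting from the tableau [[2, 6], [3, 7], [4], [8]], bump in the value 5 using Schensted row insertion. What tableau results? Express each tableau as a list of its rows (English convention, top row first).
In row 1, 5 replaces 6 (the leftmost entry greater than 5); 6 is bumped to row 2. In row 2, 6 replaces 7 (the leftmost entry greater than 6); 7 is bumped to row 3. 7 is appended to row 3. The new tableau is [[2, 5], [3, 6], [4, 7], [8]].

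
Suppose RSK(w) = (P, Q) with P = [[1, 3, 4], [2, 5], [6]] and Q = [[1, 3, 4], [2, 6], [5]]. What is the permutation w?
6 2 3 5 1 4

Reverse the RSK construction: for i from n down to 1, find the cell of Q containing i, remove the entry at that cell from P, and reverse-bump it up through P; the value ejected from row 1 is w(i).

Step i=6: Q has 6 at row 2, column 2; remove 5 from row 2 of P and reverse-bump: 5 enters row 1 and ejects 4. So w(6) = 4. P is now [[1, 3, 5], [2], [6]].
Step i=5: Q has 5 at row 3, column 1; remove 6 from row 3 of P and reverse-bump: 6 enters row 2 and ejects 2; 2 enters row 1 and ejects 1. So w(5) = 1. P is now [[2, 3, 5], [6]].
Step i=4: Q has 4 at row 1, column 3; remove that cell from P, ejecting 5. So w(4) = 5. P is now [[2, 3], [6]].
Step i=3: Q has 3 at row 1, column 2; remove that cell from P, ejecting 3. So w(3) = 3. P is now [[2], [6]].
Step i=2: Q has 2 at row 2, column 1; remove 6 from row 2 of P and reverse-bump: 6 enters row 1 and ejects 2. So w(2) = 2. P is now [[6]].
Step i=1: Q has 1 at row 1, column 1; remove that cell from P, ejecting 6. So w(1) = 6. P is now [].

So w = 6 2 3 5 1 4.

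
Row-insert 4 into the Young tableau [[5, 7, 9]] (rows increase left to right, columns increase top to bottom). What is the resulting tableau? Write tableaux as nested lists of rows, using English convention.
In row 1, 4 replaces 5 (the leftmost entry greater than 4); 5 is bumped to row 2. 5 starts a new row 2. The new tableau is [[4, 7, 9], [5]].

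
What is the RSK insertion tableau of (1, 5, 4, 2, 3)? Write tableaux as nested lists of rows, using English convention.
P = [[1, 2, 3], [4], [5]]

After inserting 1: P = [[1]].
After inserting 5: P = [[1, 5]].
After inserting 4: P = [[1, 4], [5]].
After inserting 2: P = [[1, 2], [4], [5]].
After inserting 3: P = [[1, 2, 3], [4], [5]].

So P = [[1, 2, 3], [4], [5]].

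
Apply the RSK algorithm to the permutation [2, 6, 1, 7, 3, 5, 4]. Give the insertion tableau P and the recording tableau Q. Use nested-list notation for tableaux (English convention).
P = [[1, 3, 4], [2, 5, 7], [6]], Q = [[1, 2, 4], [3, 5, 6], [7]]

Insert each entry of the permutation into P by Schensted row insertion, recording in Q the position of each new cell.

Insert 2: appended to row 1. P = [[2]].
Insert 6: appended to row 1. P = [[2, 6]].
Insert 1: 1 bumps 2 from row 1; 2 starts row 2. P = [[1, 6], [2]].
Insert 7: appended to row 1. P = [[1, 6, 7], [2]].
Insert 3: 3 bumps 6 from row 1; 6 appends to row 2. P = [[1, 3, 7], [2, 6]].
Insert 5: 5 bumps 7 from row 1; 7 appends to row 2. P = [[1, 3, 5], [2, 6, 7]].
Insert 4: 4 bumps 5 from row 1; 5 bumps 6 from row 2; 6 starts row 3. P = [[1, 3, 4], [2, 5, 7], [6]].

So P = [[1, 3, 4], [2, 5, 7], [6]], Q = [[1, 2, 4], [3, 5, 6], [7]].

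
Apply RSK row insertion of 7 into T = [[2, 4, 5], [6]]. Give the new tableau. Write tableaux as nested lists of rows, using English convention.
[[2, 4, 5, 7], [6]]

7 is larger than every entry of row 1, so it is appended to row 1. The new tableau is [[2, 4, 5, 7], [6]].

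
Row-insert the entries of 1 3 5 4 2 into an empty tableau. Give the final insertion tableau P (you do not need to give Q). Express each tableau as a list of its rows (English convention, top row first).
After inserting 1: P = [[1]].
After inserting 3: P = [[1, 3]].
After inserting 5: P = [[1, 3, 5]].
After inserting 4: P = [[1, 3, 4], [5]].
After inserting 2: P = [[1, 2, 4], [3], [5]].

So P = [[1, 2, 4], [3], [5]].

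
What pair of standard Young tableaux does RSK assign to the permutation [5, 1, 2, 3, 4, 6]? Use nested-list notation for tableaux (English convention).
Insert each entry of the permutation into P by Schensted row insertion, recording in Q the position of each new cell.

Insert 5: appended to row 1. P = [[5]], Q = [[1]].
Insert 1: 1 bumps 5 from row 1; 5 starts row 2. P = [[1], [5]], Q = [[1], [2]].
Insert 2: appended to row 1. P = [[1, 2], [5]], Q = [[1, 3], [2]].
Insert 3: appended to row 1. P = [[1, 2, 3], [5]], Q = [[1, 3, 4], [2]].
Insert 4: appended to row 1. P = [[1, 2, 3, 4], [5]], Q = [[1, 3, 4, 5], [2]].
Insert 6: appended to row 1. P = [[1, 2, 3, 4, 6], [5]], Q = [[1, 3, 4, 5, 6], [2]].

So P = [[1, 2, 3, 4, 6], [5]], Q = [[1, 3, 4, 5, 6], [2]].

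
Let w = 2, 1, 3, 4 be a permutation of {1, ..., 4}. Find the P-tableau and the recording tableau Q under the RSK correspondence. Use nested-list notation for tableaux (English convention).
P = [[1, 3, 4], [2]], Q = [[1, 3, 4], [2]]

Insert each entry of the permutation into P by Schensted row insertion, recording in Q the position of each new cell.

Insert 2: appended to row 1. P = [[2]], Q = [[1]].
Insert 1: 1 bumps 2 from row 1; 2 starts row 2. P = [[1], [2]], Q = [[1], [2]].
Insert 3: appended to row 1. P = [[1, 3], [2]], Q = [[1, 3], [2]].
Insert 4: appended to row 1. P = [[1, 3, 4], [2]], Q = [[1, 3, 4], [2]].

So P = [[1, 3, 4], [2]], Q = [[1, 3, 4], [2]].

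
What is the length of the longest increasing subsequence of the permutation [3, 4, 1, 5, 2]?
3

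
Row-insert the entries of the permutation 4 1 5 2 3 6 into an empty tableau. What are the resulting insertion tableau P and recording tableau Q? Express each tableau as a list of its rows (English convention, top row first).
Insert each entry of the permutation into P by Schensted row insertion, recording in Q the position of each new cell.

After inserting 4: P = [[4]].
After inserting 1: P = [[1], [4]].
After inserting 5: P = [[1, 5], [4]].
After inserting 2: P = [[1, 2], [4, 5]].
After inserting 3: P = [[1, 2, 3], [4, 5]].
After inserting 6: P = [[1, 2, 3, 6], [4, 5]].

So P = [[1, 2, 3, 6], [4, 5]], Q = [[1, 3, 5, 6], [2, 4]].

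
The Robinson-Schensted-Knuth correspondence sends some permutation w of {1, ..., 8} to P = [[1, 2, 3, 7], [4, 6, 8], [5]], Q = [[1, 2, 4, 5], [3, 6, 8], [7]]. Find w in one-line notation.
1 5 2 6 8 4 3 7

Reverse the RSK construction: for i from n down to 1, find the cell of Q containing i, remove the entry at that cell from P, and reverse-bump it up through P; the value ejected from row 1 is w(i).

Step i=8: Q has 8 at row 2, column 3; remove 8 from row 2 of P and reverse-bump: 8 enters row 1 and ejects 7. So w(8) = 7. P is now [[1, 2, 3, 8], [4, 6], [5]].
Step i=7: Q has 7 at row 3, column 1; remove 5 from row 3 of P and reverse-bump: 5 enters row 2 and ejects 4; 4 enters row 1 and ejects 3. So w(7) = 3. P is now [[1, 2, 4, 8], [5, 6]].
Step i=6: Q has 6 at row 2, column 2; remove 6 from row 2 of P and reverse-bump: 6 enters row 1 and ejects 4. So w(6) = 4. P is now [[1, 2, 6, 8], [5]].
Step i=5: Q has 5 at row 1, column 4; remove that cell from P, ejecting 8. So w(5) = 8. P is now [[1, 2, 6], [5]].
Step i=4: Q has 4 at row 1, column 3; remove that cell from P, ejecting 6. So w(4) = 6. P is now [[1, 2], [5]].
Step i=3: Q has 3 at row 2, column 1; remove 5 from row 2 of P and reverse-bump: 5 enters row 1 and ejects 2. So w(3) = 2. P is now [[1, 5]].
Step i=2: Q has 2 at row 1, column 2; remove that cell from P, ejecting 5. So w(2) = 5. P is now [[1]].
Step i=1: Q has 1 at row 1, column 1; remove that cell from P, ejecting 1. So w(1) = 1. P is now [].

So w = 1 5 2 6 8 4 3 7.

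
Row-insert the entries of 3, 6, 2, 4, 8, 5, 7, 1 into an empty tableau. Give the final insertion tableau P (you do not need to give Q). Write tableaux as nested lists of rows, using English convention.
P = [[1, 4, 5, 7], [2, 6, 8], [3]]

After inserting 3: P = [[3]].
After inserting 6: P = [[3, 6]].
After inserting 2: P = [[2, 6], [3]].
After inserting 4: P = [[2, 4], [3, 6]].
After inserting 8: P = [[2, 4, 8], [3, 6]].
After inserting 5: P = [[2, 4, 5], [3, 6, 8]].
After inserting 7: P = [[2, 4, 5, 7], [3, 6, 8]].
After inserting 1: P = [[1, 4, 5, 7], [2, 6, 8], [3]].

So P = [[1, 4, 5, 7], [2, 6, 8], [3]].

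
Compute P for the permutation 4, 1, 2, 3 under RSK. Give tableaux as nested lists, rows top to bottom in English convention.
P = [[1, 2, 3], [4]]

Insert 4: appended to row 1. P = [[4]].
Insert 1: 1 bumps 4 from row 1; 4 starts row 2. P = [[1], [4]].
Insert 2: appended to row 1. P = [[1, 2], [4]].
Insert 3: appended to row 1. P = [[1, 2, 3], [4]].

So P = [[1, 2, 3], [4]].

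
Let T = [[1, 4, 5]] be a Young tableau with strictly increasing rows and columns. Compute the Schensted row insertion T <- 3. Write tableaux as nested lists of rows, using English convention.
In row 1, 3 replaces 4 (the leftmost entry greater than 3); 4 is bumped to row 2. 4 starts a new row 2. The new tableau is [[1, 3, 5], [4]].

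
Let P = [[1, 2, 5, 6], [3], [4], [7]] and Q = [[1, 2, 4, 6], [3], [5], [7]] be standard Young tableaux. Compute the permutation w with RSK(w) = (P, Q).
Reverse the RSK construction: for i from n down to 1, find the cell of Q containing i, remove the entry at that cell from P, and reverse-bump it up through P; the value ejected from row 1 is w(i).

Step i=7: Q has 7 at row 4, column 1; remove 7 from row 4 of P and reverse-bump: 7 enters row 3 and ejects 4; 4 enters row 2 and ejects 3; 3 enters row 1 and ejects 2. So w(7) = 2. P is now [[1, 3, 5, 6], [4], [7]].
Step i=6: Q has 6 at row 1, column 4; remove that cell from P, ejecting 6. So w(6) = 6. P is now [[1, 3, 5], [4], [7]].
Step i=5: Q has 5 at row 3, column 1; remove 7 from row 3 of P and reverse-bump: 7 enters row 2 and ejects 4; 4 enters row 1 and ejects 3. So w(5) = 3. P is now [[1, 4, 5], [7]].
Step i=4: Q has 4 at row 1, column 3; remove that cell from P, ejecting 5. So w(4) = 5. P is now [[1, 4], [7]].
Step i=3: Q has 3 at row 2, column 1; remove 7 from row 2 of P and reverse-bump: 7 enters row 1 and ejects 4. So w(3) = 4. P is now [[1, 7]].
Step i=2: Q has 2 at row 1, column 2; remove that cell from P, ejecting 7. So w(2) = 7. P is now [[1]].
Step i=1: Q has 1 at row 1, column 1; remove that cell from P, ejecting 1. So w(1) = 1. P is now [].

So w = 1 7 4 5 3 6 2.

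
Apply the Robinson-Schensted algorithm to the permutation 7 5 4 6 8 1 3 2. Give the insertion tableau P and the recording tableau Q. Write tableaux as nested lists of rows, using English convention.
P = [[1, 2, 8], [3, 6], [4], [5], [7]], Q = [[1, 4, 5], [2, 7], [3], [6], [8]]

Insert each entry of the permutation into P by Schensted row insertion, recording in Q the position of each new cell.

Insert 7: appended to row 1. P = [[7]].
Insert 5: 5 bumps 7 from row 1; 7 starts row 2. P = [[5], [7]].
Insert 4: 4 bumps 5 from row 1; 5 bumps 7 from row 2; 7 starts row 3. P = [[4], [5], [7]].
Insert 6: appended to row 1. P = [[4, 6], [5], [7]].
Insert 8: appended to row 1. P = [[4, 6, 8], [5], [7]].
Insert 1: 1 bumps 4 from row 1; 4 bumps 5 from row 2; 5 bumps 7 from row 3; 7 starts row 4. P = [[1, 6, 8], [4], [5], [7]].
Insert 3: 3 bumps 6 from row 1; 6 appends to row 2. P = [[1, 3, 8], [4, 6], [5], [7]].
Insert 2: 2 bumps 3 from row 1; 3 bumps 4 from row 2; 4 bumps 5 from row 3; 5 bumps 7 from row 4; 7 starts row 5. P = [[1, 2, 8], [3, 6], [4], [5], [7]].

So P = [[1, 2, 8], [3, 6], [4], [5], [7]], Q = [[1, 4, 5], [2, 7], [3], [6], [8]].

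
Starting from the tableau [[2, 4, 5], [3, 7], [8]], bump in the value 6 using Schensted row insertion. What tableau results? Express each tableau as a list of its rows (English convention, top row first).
6 is larger than every entry of row 1, so it is appended to row 1. The new tableau is [[2, 4, 5, 6], [3, 7], [8]].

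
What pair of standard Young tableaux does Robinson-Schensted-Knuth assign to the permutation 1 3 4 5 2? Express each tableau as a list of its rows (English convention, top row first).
Insert each entry of the permutation into P by Schensted row insertion, recording in Q the position of each new cell.

Insert 1: appended to row 1. P = [[1]].
Insert 3: appended to row 1. P = [[1, 3]].
Insert 4: appended to row 1. P = [[1, 3, 4]].
Insert 5: appended to row 1. P = [[1, 3, 4, 5]].
Insert 2: 2 bumps 3 from row 1; 3 starts row 2. P = [[1, 2, 4, 5], [3]].

So P = [[1, 2, 4, 5], [3]], Q = [[1, 2, 3, 4], [5]].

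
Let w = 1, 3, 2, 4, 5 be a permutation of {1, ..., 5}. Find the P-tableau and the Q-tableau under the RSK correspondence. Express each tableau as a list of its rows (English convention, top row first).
P = [[1, 2, 4, 5], [3]], Q = [[1, 2, 4, 5], [3]]

Insert each entry of the permutation into P by Schensted row insertion, recording in Q the position of each new cell.

After inserting 1: P = [[1]].
After inserting 3: P = [[1, 3]].
After inserting 2: P = [[1, 2], [3]].
After inserting 4: P = [[1, 2, 4], [3]].
After inserting 5: P = [[1, 2, 4, 5], [3]].

So P = [[1, 2, 4, 5], [3]], Q = [[1, 2, 4, 5], [3]].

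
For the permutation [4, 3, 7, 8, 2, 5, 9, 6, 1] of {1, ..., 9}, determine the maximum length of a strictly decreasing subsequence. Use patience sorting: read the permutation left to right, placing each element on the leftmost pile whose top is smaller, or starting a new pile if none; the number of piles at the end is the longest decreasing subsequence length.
4: new pile. tops = [4]
3: new pile. tops = [4, 3]
7: onto pile 1 (replacing 4). tops = [7, 3]
8: onto pile 1 (replacing 7). tops = [8, 3]
2: new pile. tops = [8, 3, 2]
5: onto pile 2 (replacing 3). tops = [8, 5, 2]
9: onto pile 1 (replacing 8). tops = [9, 5, 2]
6: onto pile 2 (replacing 5). tops = [9, 6, 2]
1: new pile. tops = [9, 6, 2, 1]

4 piles, so the longest decreasing subsequence has length 4.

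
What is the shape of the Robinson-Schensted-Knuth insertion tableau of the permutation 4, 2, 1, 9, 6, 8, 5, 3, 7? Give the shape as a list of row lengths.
Row-insert each entry into an empty tableau.

After inserting 4: P = [[4]].
After inserting 2: P = [[2], [4]].
After inserting 1: P = [[1], [2], [4]].
After inserting 9: P = [[1, 9], [2], [4]].
After inserting 6: P = [[1, 6], [2, 9], [4]].
After inserting 8: P = [[1, 6, 8], [2, 9], [4]].
After inserting 5: P = [[1, 5, 8], [2, 6], [4, 9]].
After inserting 3: P = [[1, 3, 8], [2, 5], [4, 6], [9]].
After inserting 7: P = [[1, 3, 7], [2, 5, 8], [4, 6], [9]].

The final insertion tableau P = [[1, 3, 7], [2, 5, 8], [4, 6], [9]] has shape [3, 3, 2, 1].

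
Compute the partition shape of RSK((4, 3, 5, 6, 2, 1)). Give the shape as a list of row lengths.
[3, 1, 1, 1]

Row-insert each entry into an empty tableau.

After inserting 4: P = [[4]].
After inserting 3: P = [[3], [4]].
After inserting 5: P = [[3, 5], [4]].
After inserting 6: P = [[3, 5, 6], [4]].
After inserting 2: P = [[2, 5, 6], [3], [4]].
After inserting 1: P = [[1, 5, 6], [2], [3], [4]].

The final insertion tableau P = [[1, 5, 6], [2], [3], [4]] has shape [3, 1, 1, 1].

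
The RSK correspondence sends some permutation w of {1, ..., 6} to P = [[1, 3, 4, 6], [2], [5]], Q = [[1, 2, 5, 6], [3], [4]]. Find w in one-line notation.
2 5 3 1 4 6

Reverse the RSK construction: for i from n down to 1, find the cell of Q containing i, remove the entry at that cell from P, and reverse-bump it up through P; the value ejected from row 1 is w(i).

Step i=6: Q has 6 at row 1, column 4; remove that cell from P, ejecting 6. So w(6) = 6. P is now [[1, 3, 4], [2], [5]].
Step i=5: Q has 5 at row 1, column 3; remove that cell from P, ejecting 4. So w(5) = 4. P is now [[1, 3], [2], [5]].
Step i=4: Q has 4 at row 3, column 1; remove 5 from row 3 of P and reverse-bump: 5 enters row 2 and ejects 2; 2 enters row 1 and ejects 1. So w(4) = 1. P is now [[2, 3], [5]].
Step i=3: Q has 3 at row 2, column 1; remove 5 from row 2 of P and reverse-bump: 5 enters row 1 and ejects 3. So w(3) = 3. P is now [[2, 5]].
Step i=2: Q has 2 at row 1, column 2; remove that cell from P, ejecting 5. So w(2) = 5. P is now [[2]].
Step i=1: Q has 1 at row 1, column 1; remove that cell from P, ejecting 2. So w(1) = 2. P is now [].

So w = 2 5 3 1 4 6.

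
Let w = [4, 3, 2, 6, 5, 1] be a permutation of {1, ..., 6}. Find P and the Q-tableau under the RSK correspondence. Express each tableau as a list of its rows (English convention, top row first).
P = [[1, 5], [2, 6], [3], [4]], Q = [[1, 4], [2, 5], [3], [6]]

Insert each entry of the permutation into P by Schensted row insertion, recording in Q the position of each new cell.

Insert 4: appended to row 1. P = [[4]], Q = [[1]].
Insert 3: 3 bumps 4 from row 1; 4 starts row 2. P = [[3], [4]], Q = [[1], [2]].
Insert 2: 2 bumps 3 from row 1; 3 bumps 4 from row 2; 4 starts row 3. P = [[2], [3], [4]], Q = [[1], [2], [3]].
Insert 6: appended to row 1. P = [[2, 6], [3], [4]], Q = [[1, 4], [2], [3]].
Insert 5: 5 bumps 6 from row 1; 6 appends to row 2. P = [[2, 5], [3, 6], [4]], Q = [[1, 4], [2, 5], [3]].
Insert 1: 1 bumps 2 from row 1; 2 bumps 3 from row 2; 3 bumps 4 from row 3; 4 starts row 4. P = [[1, 5], [2, 6], [3], [4]], Q = [[1, 4], [2, 5], [3], [6]].

So P = [[1, 5], [2, 6], [3], [4]], Q = [[1, 4], [2, 5], [3], [6]].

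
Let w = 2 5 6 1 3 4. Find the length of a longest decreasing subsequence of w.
2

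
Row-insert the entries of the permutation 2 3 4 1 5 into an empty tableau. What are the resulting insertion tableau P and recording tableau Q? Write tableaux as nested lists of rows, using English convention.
Insert each entry of the permutation into P by Schensted row insertion, recording in Q the position of each new cell.

Insert 2: appended to row 1. P = [[2]], Q = [[1]].
Insert 3: appended to row 1. P = [[2, 3]], Q = [[1, 2]].
Insert 4: appended to row 1. P = [[2, 3, 4]], Q = [[1, 2, 3]].
Insert 1: 1 bumps 2 from row 1; 2 starts row 2. P = [[1, 3, 4], [2]], Q = [[1, 2, 3], [4]].
Insert 5: appended to row 1. P = [[1, 3, 4, 5], [2]], Q = [[1, 2, 3, 5], [4]].

So P = [[1, 3, 4, 5], [2]], Q = [[1, 2, 3, 5], [4]].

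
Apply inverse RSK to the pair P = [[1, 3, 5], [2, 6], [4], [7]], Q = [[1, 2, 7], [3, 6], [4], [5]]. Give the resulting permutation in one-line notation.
4 7 6 2 1 3 5

Reverse the RSK construction: for i from n down to 1, find the cell of Q containing i, remove the entry at that cell from P, and reverse-bump it up through P; the value ejected from row 1 is w(i).

Step i=7: Q has 7 at row 1, column 3; remove that cell from P, ejecting 5. So w(7) = 5. P is now [[1, 3], [2, 6], [4], [7]].
Step i=6: Q has 6 at row 2, column 2; remove 6 from row 2 of P and reverse-bump: 6 enters row 1 and ejects 3. So w(6) = 3. P is now [[1, 6], [2], [4], [7]].
Step i=5: Q has 5 at row 4, column 1; remove 7 from row 4 of P and reverse-bump: 7 enters row 3 and ejects 4; 4 enters row 2 and ejects 2; 2 enters row 1 and ejects 1. So w(5) = 1. P is now [[2, 6], [4], [7]].
Step i=4: Q has 4 at row 3, column 1; remove 7 from row 3 of P and reverse-bump: 7 enters row 2 and ejects 4; 4 enters row 1 and ejects 2. So w(4) = 2. P is now [[4, 6], [7]].
Step i=3: Q has 3 at row 2, column 1; remove 7 from row 2 of P and reverse-bump: 7 enters row 1 and ejects 6. So w(3) = 6. P is now [[4, 7]].
Step i=2: Q has 2 at row 1, column 2; remove that cell from P, ejecting 7. So w(2) = 7. P is now [[4]].
Step i=1: Q has 1 at row 1, column 1; remove that cell from P, ejecting 4. So w(1) = 4. P is now [].

So w = 4 7 6 2 1 3 5.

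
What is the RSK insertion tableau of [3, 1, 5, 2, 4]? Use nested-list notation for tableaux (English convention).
P = [[1, 2, 4], [3, 5]]

After inserting 3: P = [[3]].
After inserting 1: P = [[1], [3]].
After inserting 5: P = [[1, 5], [3]].
After inserting 2: P = [[1, 2], [3, 5]].
After inserting 4: P = [[1, 2, 4], [3, 5]].

So P = [[1, 2, 4], [3, 5]].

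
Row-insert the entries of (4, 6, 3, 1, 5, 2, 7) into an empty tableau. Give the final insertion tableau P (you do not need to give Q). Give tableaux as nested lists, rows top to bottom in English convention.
Insert 4: appended to row 1. P = [[4]].
Insert 6: appended to row 1. P = [[4, 6]].
Insert 3: 3 bumps 4 from row 1; 4 starts row 2. P = [[3, 6], [4]].
Insert 1: 1 bumps 3 from row 1; 3 bumps 4 from row 2; 4 starts row 3. P = [[1, 6], [3], [4]].
Insert 5: 5 bumps 6 from row 1; 6 appends to row 2. P = [[1, 5], [3, 6], [4]].
Insert 2: 2 bumps 5 from row 1; 5 bumps 6 from row 2; 6 appends to row 3. P = [[1, 2], [3, 5], [4, 6]].
Insert 7: appended to row 1. P = [[1, 2, 7], [3, 5], [4, 6]].

So P = [[1, 2, 7], [3, 5], [4, 6]].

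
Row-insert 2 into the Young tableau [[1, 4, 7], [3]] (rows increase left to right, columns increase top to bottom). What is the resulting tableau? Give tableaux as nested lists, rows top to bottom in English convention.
[[1, 2, 7], [3, 4]]

In row 1, 2 replaces 4 (the leftmost entry greater than 2); 4 is bumped to row 2. 4 is appended to row 2. The new tableau is [[1, 2, 7], [3, 4]].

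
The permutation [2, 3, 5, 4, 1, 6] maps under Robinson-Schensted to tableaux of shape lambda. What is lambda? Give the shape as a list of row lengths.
[4, 1, 1]

Row-insert each entry into an empty tableau.

After inserting 2: P = [[2]].
After inserting 3: P = [[2, 3]].
After inserting 5: P = [[2, 3, 5]].
After inserting 4: P = [[2, 3, 4], [5]].
After inserting 1: P = [[1, 3, 4], [2], [5]].
After inserting 6: P = [[1, 3, 4, 6], [2], [5]].

The final insertion tableau P = [[1, 3, 4, 6], [2], [5]] has shape [4, 1, 1].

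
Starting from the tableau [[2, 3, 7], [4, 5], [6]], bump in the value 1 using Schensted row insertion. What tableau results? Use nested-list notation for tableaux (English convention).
[[1, 3, 7], [2, 5], [4], [6]]

In row 1, 1 replaces 2 (the leftmost entry greater than 1); 2 is bumped to row 2. In row 2, 2 replaces 4 (the leftmost entry greater than 2); 4 is bumped to row 3. In row 3, 4 replaces 6 (the leftmost entry greater than 4); 6 is bumped to row 4. 6 starts a new row 4. The new tableau is [[1, 3, 7], [2, 5], [4], [6]].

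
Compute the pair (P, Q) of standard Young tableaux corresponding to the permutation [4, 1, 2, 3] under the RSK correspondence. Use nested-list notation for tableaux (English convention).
P = [[1, 2, 3], [4]], Q = [[1, 3, 4], [2]]

Insert each entry of the permutation into P by Schensted row insertion, recording in Q the position of each new cell.

Insert 4: appended to row 1. P = [[4]], Q = [[1]].
Insert 1: 1 bumps 4 from row 1; 4 starts row 2. P = [[1], [4]], Q = [[1], [2]].
Insert 2: appended to row 1. P = [[1, 2], [4]], Q = [[1, 3], [2]].
Insert 3: appended to row 1. P = [[1, 2, 3], [4]], Q = [[1, 3, 4], [2]].

So P = [[1, 2, 3], [4]], Q = [[1, 3, 4], [2]].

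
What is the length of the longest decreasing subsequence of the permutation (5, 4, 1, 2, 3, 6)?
3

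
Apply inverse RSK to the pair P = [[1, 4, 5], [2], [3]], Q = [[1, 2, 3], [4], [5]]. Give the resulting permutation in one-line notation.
Reverse the RSK construction: for i from n down to 1, find the cell of Q containing i, remove the entry at that cell from P, and reverse-bump it up through P; the value ejected from row 1 is w(i).

Step i=5: Q has 5 at row 3, column 1; remove 3 from row 3 of P and reverse-bump: 3 enters row 2 and ejects 2; 2 enters row 1 and ejects 1. So w(5) = 1. P is now [[2, 4, 5], [3]].
Step i=4: Q has 4 at row 2, column 1; remove 3 from row 2 of P and reverse-bump: 3 enters row 1 and ejects 2. So w(4) = 2. P is now [[3, 4, 5]].
Step i=3: Q has 3 at row 1, column 3; remove that cell from P, ejecting 5. So w(3) = 5. P is now [[3, 4]].
Step i=2: Q has 2 at row 1, column 2; remove that cell from P, ejecting 4. So w(2) = 4. P is now [[3]].
Step i=1: Q has 1 at row 1, column 1; remove that cell from P, ejecting 3. So w(1) = 3. P is now [].

So w = 3 4 5 2 1.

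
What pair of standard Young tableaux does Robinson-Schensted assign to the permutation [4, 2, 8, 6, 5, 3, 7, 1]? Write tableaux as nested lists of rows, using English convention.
P = [[1, 3, 7], [2, 5], [4], [6], [8]], Q = [[1, 3, 7], [2, 4], [5], [6], [8]]

Insert each entry of the permutation into P by Schensted row insertion, recording in Q the position of each new cell.

Insert 4: appended to row 1. P = [[4]].
Insert 2: 2 bumps 4 from row 1; 4 starts row 2. P = [[2], [4]].
Insert 8: appended to row 1. P = [[2, 8], [4]].
Insert 6: 6 bumps 8 from row 1; 8 appends to row 2. P = [[2, 6], [4, 8]].
Insert 5: 5 bumps 6 from row 1; 6 bumps 8 from row 2; 8 starts row 3. P = [[2, 5], [4, 6], [8]].
Insert 3: 3 bumps 5 from row 1; 5 bumps 6 from row 2; 6 bumps 8 from row 3; 8 starts row 4. P = [[2, 3], [4, 5], [6], [8]].
Insert 7: appended to row 1. P = [[2, 3, 7], [4, 5], [6], [8]].
Insert 1: 1 bumps 2 from row 1; 2 bumps 4 from row 2; 4 bumps 6 from row 3; 6 bumps 8 from row 4; 8 starts row 5. P = [[1, 3, 7], [2, 5], [4], [6], [8]].

So P = [[1, 3, 7], [2, 5], [4], [6], [8]], Q = [[1, 3, 7], [2, 4], [5], [6], [8]].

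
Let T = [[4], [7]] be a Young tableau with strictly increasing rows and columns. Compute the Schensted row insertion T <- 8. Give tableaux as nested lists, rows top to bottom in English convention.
8 is larger than every entry of row 1, so it is appended to row 1. The new tableau is [[4, 8], [7]].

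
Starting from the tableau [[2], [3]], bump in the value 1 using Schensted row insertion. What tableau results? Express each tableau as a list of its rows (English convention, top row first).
[[1], [2], [3]]

In row 1, 1 replaces 2 (the leftmost entry greater than 1); 2 is bumped to row 2. In row 2, 2 replaces 3 (the leftmost entry greater than 2); 3 is bumped to row 3. 3 starts a new row 3. The new tableau is [[1], [2], [3]].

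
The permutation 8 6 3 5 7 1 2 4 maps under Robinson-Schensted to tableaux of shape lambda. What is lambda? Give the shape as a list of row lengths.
Row-insert each entry into an empty tableau.

After inserting 8: P = [[8]].
After inserting 6: P = [[6], [8]].
After inserting 3: P = [[3], [6], [8]].
After inserting 5: P = [[3, 5], [6], [8]].
After inserting 7: P = [[3, 5, 7], [6], [8]].
After inserting 1: P = [[1, 5, 7], [3], [6], [8]].
After inserting 2: P = [[1, 2, 7], [3, 5], [6], [8]].
After inserting 4: P = [[1, 2, 4], [3, 5, 7], [6], [8]].

The final insertion tableau P = [[1, 2, 4], [3, 5, 7], [6], [8]] has shape [3, 3, 1, 1].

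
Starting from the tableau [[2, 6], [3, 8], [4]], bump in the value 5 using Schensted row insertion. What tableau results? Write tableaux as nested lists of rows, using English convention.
[[2, 5], [3, 6], [4, 8]]

In row 1, 5 replaces 6 (the leftmost entry greater than 5); 6 is bumped to row 2. In row 2, 6 replaces 8 (the leftmost entry greater than 6); 8 is bumped to row 3. 8 is appended to row 3. The new tableau is [[2, 5], [3, 6], [4, 8]].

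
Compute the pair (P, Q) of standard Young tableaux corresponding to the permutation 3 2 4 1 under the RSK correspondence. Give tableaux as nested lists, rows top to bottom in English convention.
Insert each entry of the permutation into P by Schensted row insertion, recording in Q the position of each new cell.

Insert 3: appended to row 1. P = [[3]], Q = [[1]].
Insert 2: 2 bumps 3 from row 1; 3 starts row 2. P = [[2], [3]], Q = [[1], [2]].
Insert 4: appended to row 1. P = [[2, 4], [3]], Q = [[1, 3], [2]].
Insert 1: 1 bumps 2 from row 1; 2 bumps 3 from row 2; 3 starts row 3. P = [[1, 4], [2], [3]], Q = [[1, 3], [2], [4]].

So P = [[1, 4], [2], [3]], Q = [[1, 3], [2], [4]].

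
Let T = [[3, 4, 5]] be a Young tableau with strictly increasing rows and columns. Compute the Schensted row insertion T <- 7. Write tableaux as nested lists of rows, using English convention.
[[3, 4, 5, 7]]

7 is larger than every entry of row 1, so it is appended to row 1. The new tableau is [[3, 4, 5, 7]].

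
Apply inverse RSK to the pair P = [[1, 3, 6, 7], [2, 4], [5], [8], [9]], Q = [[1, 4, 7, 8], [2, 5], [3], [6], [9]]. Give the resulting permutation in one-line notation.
Reverse the RSK construction: for i from n down to 1, find the cell of Q containing i, remove the entry at that cell from P, and reverse-bump it up through P; the value ejected from row 1 is w(i).

Step i=9: Q has 9 at row 5, column 1; remove 9 from row 5 of P and reverse-bump: 9 enters row 4 and ejects 8; 8 enters row 3 and ejects 5; 5 enters row 2 and ejects 4; 4 enters row 1 and ejects 3. So w(9) = 3. P is now [[1, 4, 6, 7], [2, 5], [8], [9]].
Step i=8: Q has 8 at row 1, column 4; remove that cell from P, ejecting 7. So w(8) = 7. P is now [[1, 4, 6], [2, 5], [8], [9]].
Step i=7: Q has 7 at row 1, column 3; remove that cell from P, ejecting 6. So w(7) = 6. P is now [[1, 4], [2, 5], [8], [9]].
Step i=6: Q has 6 at row 4, column 1; remove 9 from row 4 of P and reverse-bump: 9 enters row 3 and ejects 8; 8 enters row 2 and ejects 5; 5 enters row 1 and ejects 4. So w(6) = 4. P is now [[1, 5], [2, 8], [9]].
Step i=5: Q has 5 at row 2, column 2; remove 8 from row 2 of P and reverse-bump: 8 enters row 1 and ejects 5. So w(5) = 5. P is now [[1, 8], [2], [9]].
Step i=4: Q has 4 at row 1, column 2; remove that cell from P, ejecting 8. So w(4) = 8. P is now [[1], [2], [9]].
Step i=3: Q has 3 at row 3, column 1; remove 9 from row 3 of P and reverse-bump: 9 enters row 2 and ejects 2; 2 enters row 1 and ejects 1. So w(3) = 1. P is now [[2], [9]].
Step i=2: Q has 2 at row 2, column 1; remove 9 from row 2 of P and reverse-bump: 9 enters row 1 and ejects 2. So w(2) = 2. P is now [[9]].
Step i=1: Q has 1 at row 1, column 1; remove that cell from P, ejecting 9. So w(1) = 9. P is now [].

So w = 9 2 1 8 5 4 6 7 3.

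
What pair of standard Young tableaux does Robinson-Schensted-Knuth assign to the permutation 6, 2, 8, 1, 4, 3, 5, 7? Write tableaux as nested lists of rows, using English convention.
Insert each entry of the permutation into P by Schensted row insertion, recording in Q the position of each new cell.

Insert 6: appended to row 1. P = [[6]].
Insert 2: 2 bumps 6 from row 1; 6 starts row 2. P = [[2], [6]].
Insert 8: appended to row 1. P = [[2, 8], [6]].
Insert 1: 1 bumps 2 from row 1; 2 bumps 6 from row 2; 6 starts row 3. P = [[1, 8], [2], [6]].
Insert 4: 4 bumps 8 from row 1; 8 appends to row 2. P = [[1, 4], [2, 8], [6]].
Insert 3: 3 bumps 4 from row 1; 4 bumps 8 from row 2; 8 appends to row 3. P = [[1, 3], [2, 4], [6, 8]].
Insert 5: appended to row 1. P = [[1, 3, 5], [2, 4], [6, 8]].
Insert 7: appended to row 1. P = [[1, 3, 5, 7], [2, 4], [6, 8]].

So P = [[1, 3, 5, 7], [2, 4], [6, 8]], Q = [[1, 3, 7, 8], [2, 5], [4, 6]].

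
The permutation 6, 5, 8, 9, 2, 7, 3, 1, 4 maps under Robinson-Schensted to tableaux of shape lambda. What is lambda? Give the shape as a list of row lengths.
Row-insert each entry into an empty tableau.

After inserting 6: P = [[6]].
After inserting 5: P = [[5], [6]].
After inserting 8: P = [[5, 8], [6]].
After inserting 9: P = [[5, 8, 9], [6]].
After inserting 2: P = [[2, 8, 9], [5], [6]].
After inserting 7: P = [[2, 7, 9], [5, 8], [6]].
After inserting 3: P = [[2, 3, 9], [5, 7], [6, 8]].
After inserting 1: P = [[1, 3, 9], [2, 7], [5, 8], [6]].
After inserting 4: P = [[1, 3, 4], [2, 7, 9], [5, 8], [6]].

The final insertion tableau P = [[1, 3, 4], [2, 7, 9], [5, 8], [6]] has shape [3, 3, 2, 1].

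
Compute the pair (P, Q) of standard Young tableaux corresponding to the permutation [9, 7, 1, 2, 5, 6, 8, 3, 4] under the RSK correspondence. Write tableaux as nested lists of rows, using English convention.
P = [[1, 2, 3, 4, 8], [5, 6], [7], [9]], Q = [[1, 4, 5, 6, 7], [2, 9], [3], [8]]

Insert each entry of the permutation into P by Schensted row insertion, recording in Q the position of each new cell.

Insert 9: appended to row 1. P = [[9]], Q = [[1]].
Insert 7: 7 bumps 9 from row 1; 9 starts row 2. P = [[7], [9]], Q = [[1], [2]].
Insert 1: 1 bumps 7 from row 1; 7 bumps 9 from row 2; 9 starts row 3. P = [[1], [7], [9]], Q = [[1], [2], [3]].
Insert 2: appended to row 1. P = [[1, 2], [7], [9]], Q = [[1, 4], [2], [3]].
Insert 5: appended to row 1. P = [[1, 2, 5], [7], [9]], Q = [[1, 4, 5], [2], [3]].
Insert 6: appended to row 1. P = [[1, 2, 5, 6], [7], [9]], Q = [[1, 4, 5, 6], [2], [3]].
Insert 8: appended to row 1. P = [[1, 2, 5, 6, 8], [7], [9]], Q = [[1, 4, 5, 6, 7], [2], [3]].
Insert 3: 3 bumps 5 from row 1; 5 bumps 7 from row 2; 7 bumps 9 from row 3; 9 starts row 4. P = [[1, 2, 3, 6, 8], [5], [7], [9]], Q = [[1, 4, 5, 6, 7], [2], [3], [8]].
Insert 4: 4 bumps 6 from row 1; 6 appends to row 2. P = [[1, 2, 3, 4, 8], [5, 6], [7], [9]], Q = [[1, 4, 5, 6, 7], [2, 9], [3], [8]].

So P = [[1, 2, 3, 4, 8], [5, 6], [7], [9]], Q = [[1, 4, 5, 6, 7], [2, 9], [3], [8]].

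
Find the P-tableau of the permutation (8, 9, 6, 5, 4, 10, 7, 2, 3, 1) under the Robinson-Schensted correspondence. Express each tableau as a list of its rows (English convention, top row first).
P = [[1, 3, 10], [2, 7], [4, 9], [5], [6], [8]]

Insert 8: appended to row 1. P = [[8]].
Insert 9: appended to row 1. P = [[8, 9]].
Insert 6: 6 bumps 8 from row 1; 8 starts row 2. P = [[6, 9], [8]].
Insert 5: 5 bumps 6 from row 1; 6 bumps 8 from row 2; 8 starts row 3. P = [[5, 9], [6], [8]].
Insert 4: 4 bumps 5 from row 1; 5 bumps 6 from row 2; 6 bumps 8 from row 3; 8 starts row 4. P = [[4, 9], [5], [6], [8]].
Insert 10: appended to row 1. P = [[4, 9, 10], [5], [6], [8]].
Insert 7: 7 bumps 9 from row 1; 9 appends to row 2. P = [[4, 7, 10], [5, 9], [6], [8]].
Insert 2: 2 bumps 4 from row 1; 4 bumps 5 from row 2; 5 bumps 6 from row 3; 6 bumps 8 from row 4; 8 starts row 5. P = [[2, 7, 10], [4, 9], [5], [6], [8]].
Insert 3: 3 bumps 7 from row 1; 7 bumps 9 from row 2; 9 appends to row 3. P = [[2, 3, 10], [4, 7], [5, 9], [6], [8]].
Insert 1: 1 bumps 2 from row 1; 2 bumps 4 from row 2; 4 bumps 5 from row 3; 5 bumps 6 from row 4; 6 bumps 8 from row 5; 8 starts row 6. P = [[1, 3, 10], [2, 7], [4, 9], [5], [6], [8]].

So P = [[1, 3, 10], [2, 7], [4, 9], [5], [6], [8]].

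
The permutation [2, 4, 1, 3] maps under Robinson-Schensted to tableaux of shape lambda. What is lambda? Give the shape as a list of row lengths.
[2, 2]

Row-insert each entry into an empty tableau.

After inserting 2: P = [[2]].
After inserting 4: P = [[2, 4]].
After inserting 1: P = [[1, 4], [2]].
After inserting 3: P = [[1, 3], [2, 4]].

The final insertion tableau P = [[1, 3], [2, 4]] has shape [2, 2].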